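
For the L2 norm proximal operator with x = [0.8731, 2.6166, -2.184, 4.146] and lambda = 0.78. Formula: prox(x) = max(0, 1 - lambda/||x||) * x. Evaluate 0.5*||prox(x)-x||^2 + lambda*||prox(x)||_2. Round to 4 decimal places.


Step 1: Compute ||x||.
||x|| = 5.4377
Step 2: Compute scaling factor.
scale = max(0, 1 - 0.78/5.4377) = 0.8566
Step 3: prox(x) = [0.7479, 2.2413, -1.8707, 3.5513]
||prox(x)|| = 4.6577
Step 4: Proximal objective.
0.5*||prox-x||^2 = 0.3042
lambda*||prox|| = 3.633
Total = 3.9372


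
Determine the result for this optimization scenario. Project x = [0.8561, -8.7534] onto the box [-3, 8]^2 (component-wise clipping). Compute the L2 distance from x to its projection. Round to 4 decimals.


Project each component onto [-3, 8].
clip(0.8561) = 0.8561, clip(-8.7534) = -3.0
Projection = [0.8561, -3.0]
Squared diffs: [0.0, 33.1016]
Distance = sqrt(33.1016) = 5.7534


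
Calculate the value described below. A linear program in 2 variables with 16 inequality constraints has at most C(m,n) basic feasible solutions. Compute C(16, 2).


Each vertex corresponds to some choice of n active constraints out of m, so the number of vertices is at most C(m, n) = m! / (n!(m-n)!).
m = 16, n = 2
Numerator: 16 * 15
Denominator: 2! = 2
C(16, 2) = 120


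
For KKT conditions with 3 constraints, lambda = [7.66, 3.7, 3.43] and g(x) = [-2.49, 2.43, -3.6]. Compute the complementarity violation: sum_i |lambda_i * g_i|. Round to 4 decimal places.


KKT complementary slackness check:
lambda_1 * g_1 = 7.66 * -2.49 = -19.0734
lambda_2 * g_2 = 3.7 * 2.43 = 8.991
lambda_3 * g_3 = 3.43 * -3.6 = -12.348
Total violation = 19.0734 + 8.991 + 12.348 = 40.4124


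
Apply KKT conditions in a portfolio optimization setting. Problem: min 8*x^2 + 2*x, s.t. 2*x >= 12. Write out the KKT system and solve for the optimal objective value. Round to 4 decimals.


Step 1: Try lambda = 0 (constraint inactive).
x_unc = -2/(2*8) = -0.125
Check: 2*-0.125 = -0.25 < 12 -- violated!
Step 2: Constraint must be active: 2*x = 12
x* = 12/2 = 6.0
lambda = (2*8*6.0 + 2)/2 = 49.0
Step 3: Compute optimal value.
f(x*) = 8*6.0^2 + 2*6.0 = 300.0


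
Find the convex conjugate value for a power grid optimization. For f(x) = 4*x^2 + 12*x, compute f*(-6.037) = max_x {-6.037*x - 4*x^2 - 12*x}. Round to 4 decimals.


f*(y) = sup_x {y*x - a*x^2 - b*x} = sup_x {(y-b)*x - a*x^2}
FOC: (y - b) - 2a*x = 0 => x* = (y - b)/(2a)
x* = (-6.037 - 12)/(2*4) = -2.2546
f*(-6.037) = (y-b)^2/(4a) = (-6.037 - 12)^2/(4*4)
= 325.3334/16 = 20.3333


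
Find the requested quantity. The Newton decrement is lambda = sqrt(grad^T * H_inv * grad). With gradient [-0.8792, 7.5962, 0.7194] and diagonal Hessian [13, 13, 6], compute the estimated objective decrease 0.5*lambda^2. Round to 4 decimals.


Step 1: H is diagonal, so H^(-1) * g = [-0.0676, 0.5843, 0.1199].
Step 2: g^T H^(-1) g = sum_i g_i^2 / H_ii
  = (-0.8792)^2/13 + (7.5962)^2/13 + (0.7194)^2/6
  = 0.0595 + 4.4386 + 0.0863 = 4.5844
Step 3: Objective decrease = 0.5 * g^T H^(-1) g = 2.2922


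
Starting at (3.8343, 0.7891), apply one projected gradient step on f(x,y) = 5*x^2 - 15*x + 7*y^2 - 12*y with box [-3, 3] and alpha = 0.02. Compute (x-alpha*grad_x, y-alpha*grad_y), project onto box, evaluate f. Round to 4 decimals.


Step 1: Compute gradient at (3.8343, 0.7891).
grad_x = 2*5*3.8343 - 15 = 23.343
grad_y = 2*7*0.7891 - 12 = -0.9526
Step 2: Gradient step.
x_raw = 3.8343 - 0.02*23.343 = 3.3674
y_raw = 0.7891 - 0.02*-0.9526 = 0.8082
Step 3: Project onto [-3, 3].
x_proj = clip(3.3674) = 3.0
y_proj = clip(0.8082) = 0.8082
Step 4: Evaluate f.
f(3.0, 0.8082) = -5.1261


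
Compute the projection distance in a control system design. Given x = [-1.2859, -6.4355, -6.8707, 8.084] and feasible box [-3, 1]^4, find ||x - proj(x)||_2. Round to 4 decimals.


Project each component onto [-3, 1].
clip(-1.2859) = -1.2859, clip(-6.4355) = -3.0, clip(-6.8707) = -3.0, clip(8.084) = 1.0
Projection = [-1.2859, -3.0, -3.0, 1.0]
Squared diffs: [0.0, 11.8027, 14.9823, 50.1831]
Distance = sqrt(76.9681) = 8.7731


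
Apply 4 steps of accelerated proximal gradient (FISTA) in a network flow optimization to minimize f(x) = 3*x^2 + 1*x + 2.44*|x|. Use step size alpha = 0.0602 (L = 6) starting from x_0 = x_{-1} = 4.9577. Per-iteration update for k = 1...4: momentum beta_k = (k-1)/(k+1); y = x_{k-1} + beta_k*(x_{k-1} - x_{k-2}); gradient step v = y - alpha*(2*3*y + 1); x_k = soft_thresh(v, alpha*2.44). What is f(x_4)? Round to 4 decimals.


FISTA on f(x) = 3*x^2 + 1*x + 2.44*|x|
L = 6, alpha = 0.0602
Iteration 1: beta = 0.0, y = 4.9577 + 0.0*(4.9577 - 4.9577) = 4.9577
  grad(y) = 30.7462, v = y - alpha*grad = 3.1068
  prox(v) = soft_thresh(3.1068, 0.1469) = 2.9599
Iteration 2: beta = 0.3333, y = 2.9599 + 0.3333*(2.9599 - 4.9577) = 2.294
  grad(y) = 14.7637, v = y - alpha*grad = 1.4052
  prox(v) = soft_thresh(1.4052, 0.1469) = 1.2583
Iteration 3: beta = 0.5, y = 1.2583 + 0.5*(1.2583 - 2.9599) = 0.4075
  grad(y) = 3.4449, v = y - alpha*grad = 0.2001
  prox(v) = soft_thresh(0.2001, 0.1469) = 0.0532
Iteration 4: beta = 0.6, y = 0.0532 + 0.6*(0.0532 - 1.2583) = -0.6698
  grad(y) = -3.019, v = y - alpha*grad = -0.4881
  prox(v) = soft_thresh(-0.4881, 0.1469) = -0.3412
f(x_4) = 3*(-0.3412)^2 + 1*(-0.3412) + 2.44*|-0.3412| = 0.8406


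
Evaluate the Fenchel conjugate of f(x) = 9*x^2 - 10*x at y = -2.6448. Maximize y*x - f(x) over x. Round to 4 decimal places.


f*(y) = sup_x {y*x - a*x^2 - b*x} = sup_x {(y-b)*x - a*x^2}
FOC: (y - b) - 2a*x = 0 => x* = (y - b)/(2a)
x* = (-2.6448 + 10)/(2*9) = 0.4086
f*(-2.6448) = (y-b)^2/(4a) = (-2.6448 + 10)^2/(4*9)
= 54.099/36 = 1.5027


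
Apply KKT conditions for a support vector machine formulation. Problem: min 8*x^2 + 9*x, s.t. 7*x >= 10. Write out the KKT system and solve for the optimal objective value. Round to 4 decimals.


Step 1: Try lambda = 0 (constraint inactive).
x_unc = -9/(2*8) = -0.5625
Check: 7*-0.5625 = -3.9375 < 10 -- violated!
Step 2: Constraint must be active: 7*x = 10
x* = 10/7 = 1.4286 (rounded; the exact value 10/7 is used below)
lambda = (2*8*(10/7) + 9)/7 = 4.551
Step 3: Compute optimal value.
f(x*) = 8*(10/7)^2 + 9*(10/7) = 29.1837


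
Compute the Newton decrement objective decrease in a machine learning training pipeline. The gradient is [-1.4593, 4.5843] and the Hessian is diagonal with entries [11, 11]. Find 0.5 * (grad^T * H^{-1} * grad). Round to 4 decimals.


Step 1: H is diagonal, so H^(-1) * g = [-0.1327, 0.4168].
Step 2: g^T H^(-1) g = sum_i g_i^2 / H_ii
  = (-1.4593)^2/11 + (4.5843)^2/11
  = 0.1936 + 1.9105 = 2.1041
Step 3: Objective decrease = 0.5 * g^T H^(-1) g = 1.0521


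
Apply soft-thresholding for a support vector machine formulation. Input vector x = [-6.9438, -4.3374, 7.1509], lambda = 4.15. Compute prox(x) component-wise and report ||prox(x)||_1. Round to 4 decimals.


Soft-thresholding with lambda = 4.15:
prox(-6.9438) = sign(-6.9438)*max(|-6.9438| - 4.15, 0) = -2.7938
prox(-4.3374) = sign(-4.3374)*max(|-4.3374| - 4.15, 0) = -0.1874
prox(7.1509) = sign(7.1509)*max(|7.1509| - 4.15, 0) = 3.0009
prox(x) = [-2.7938, -0.1874, 3.0009]
||prox(x)||_1 = 2.7938 + 0.1874 + 3.0009 = 5.9821


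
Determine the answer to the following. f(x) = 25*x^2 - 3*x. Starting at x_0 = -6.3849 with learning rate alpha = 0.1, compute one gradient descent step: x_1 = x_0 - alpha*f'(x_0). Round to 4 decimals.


We compute the gradient at x_0 and apply the update.
f'(x) = 50*x - 3
f'(-6.3849) = 50*-6.3849 - 3 = -322.245
x_1 = -6.3849 - 0.1*-322.245 = 25.8396


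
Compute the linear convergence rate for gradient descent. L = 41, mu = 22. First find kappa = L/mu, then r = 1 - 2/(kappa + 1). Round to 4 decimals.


Step 1: Compute the condition number.
kappa = L/mu = 41/22 = 1.8636
Step 2: Compute the convergence rate.
r = 1 - 2/(kappa + 1) = 1 - 2*mu/(L + mu) = (L - mu)/(L + mu) = 19/63 = 0.3016


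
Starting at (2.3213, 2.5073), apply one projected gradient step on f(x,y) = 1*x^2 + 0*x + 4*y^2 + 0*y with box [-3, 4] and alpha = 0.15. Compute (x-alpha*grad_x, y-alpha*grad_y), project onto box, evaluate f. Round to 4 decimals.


Step 1: Compute gradient at (2.3213, 2.5073).
grad_x = 2*1*2.3213 + 0 = 4.6426
grad_y = 2*4*2.5073 + 0 = 20.0584
Step 2: Gradient step.
x_raw = 2.3213 - 0.15*4.6426 = 1.6249
y_raw = 2.5073 - 0.15*20.0584 = -0.5015
Step 3: Project onto [-3, 4].
x_proj = clip(1.6249) = 1.6249
y_proj = clip(-0.5015) = -0.5015
Step 4: Evaluate f.
f(1.6249, -0.5015) = 3.6462


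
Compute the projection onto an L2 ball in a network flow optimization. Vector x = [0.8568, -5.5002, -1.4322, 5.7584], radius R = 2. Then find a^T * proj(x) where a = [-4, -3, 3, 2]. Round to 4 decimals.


Step 1: Compute ||x|| (intermediates to 6 decimals).
||x|| = sqrt(0.8568^2 + (-5.5002)^2 + (-1.4322)^2 + 5.7584^2) = 8.136134
Step 2: Project.
Since ||x|| > R, scale = R/||x|| = 2/8.136134 = 0.245817, proj(x) = scale * x
proj(x) = [0.210616, -1.352043, -0.352059, 1.415513]
Step 3: Dot product.
a^T * proj(x) = -4*0.210616 - 3*(-1.352043) + 3*(-0.352059) + 2*1.415513 = 4.9885


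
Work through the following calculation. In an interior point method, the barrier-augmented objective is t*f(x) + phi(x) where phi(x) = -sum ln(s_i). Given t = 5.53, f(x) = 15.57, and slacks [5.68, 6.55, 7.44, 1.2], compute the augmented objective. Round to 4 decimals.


Step 1: Compute log-barrier.
ln values: [1.737, 1.8795, 2.0069, 0.1823]
phi = -(1.737 + 1.8795 + 2.0069 + 0.1823) = -5.8056
Step 2: Compute augmented objective.
t*f(x) = 5.53*15.57 = 86.1021
Total = 86.1021 - 5.8056 = 80.2965


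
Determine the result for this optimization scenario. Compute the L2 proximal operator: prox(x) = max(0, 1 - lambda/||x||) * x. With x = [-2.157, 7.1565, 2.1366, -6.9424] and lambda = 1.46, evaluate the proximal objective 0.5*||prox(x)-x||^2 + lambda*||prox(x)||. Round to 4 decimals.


Step 1: Compute ||x||.
||x|| = 10.4226
Step 2: Compute scaling factor.
scale = max(0, 1 - 1.46/10.4226) = 0.8599
Step 3: prox(x) = [-1.8548, 6.154, 1.8373, -5.9699]
||prox(x)|| = 8.9626
Step 4: Proximal objective.
0.5*||prox-x||^2 = 1.0658
lambda*||prox|| = 13.0854
Total = 14.1512


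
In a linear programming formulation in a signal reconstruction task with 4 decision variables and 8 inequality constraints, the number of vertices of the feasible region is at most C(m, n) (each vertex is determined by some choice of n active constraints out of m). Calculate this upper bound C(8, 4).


Each vertex corresponds to some choice of n active constraints out of m, so the number of vertices is at most C(m, n) = m! / (n!(m-n)!).
m = 8, n = 4
Numerator: 8 * 7 * 6 * 5
Denominator: 4! = 24
C(8, 4) = 70


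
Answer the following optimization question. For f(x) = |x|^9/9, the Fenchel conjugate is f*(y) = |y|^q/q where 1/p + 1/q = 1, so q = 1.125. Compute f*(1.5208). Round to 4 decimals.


The conjugate exponent q satisfies 1/p + 1/q = 1.
p = 9, so q = 9/(9 - 1) = 1.125
|y|^q = 1.5208^1.125 = 1.6026
f*(1.5208) = 1.6026 / 1.125 = 1.4246


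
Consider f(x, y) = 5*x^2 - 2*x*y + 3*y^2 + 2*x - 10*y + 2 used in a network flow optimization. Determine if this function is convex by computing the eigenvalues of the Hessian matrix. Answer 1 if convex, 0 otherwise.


The Hessian of f(x,y) = 5*x^2 - 2*x*y + 3*y^2 + 2*x - 10*y + 2 is:
H = [[10, -2], [-2, 6]]
Trace = 10 + 6 = 16
Determinant = 10*6 - (-2)^2 = 56
Discriminant = (16)^2 - 4*56 = 32.0
Eigenvalues: lambda_1 = 5.1716, lambda_2 = 10.8284
The function is convex.

1


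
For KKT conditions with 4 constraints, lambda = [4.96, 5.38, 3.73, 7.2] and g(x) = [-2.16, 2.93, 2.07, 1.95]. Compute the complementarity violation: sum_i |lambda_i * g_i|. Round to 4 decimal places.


KKT complementary slackness check:
lambda_1 * g_1 = 4.96 * -2.16 = -10.7136
lambda_2 * g_2 = 5.38 * 2.93 = 15.7634
lambda_3 * g_3 = 3.73 * 2.07 = 7.7211
lambda_4 * g_4 = 7.2 * 1.95 = 14.04
Total violation = 10.7136 + 15.7634 + 7.7211 + 14.04 = 48.2381


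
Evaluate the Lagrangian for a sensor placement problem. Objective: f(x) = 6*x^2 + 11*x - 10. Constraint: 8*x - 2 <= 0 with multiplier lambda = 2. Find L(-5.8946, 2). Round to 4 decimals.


Step 1: Evaluate f(x).
f(-5.8946) = 6*(-5.8946)^2 + 11*(-5.8946) - 10 = 133.6373
Step 2: Evaluate g(x).
g(-5.8946) = 8*-5.8946 - 2 = -49.1568
Step 3: Compute Lagrangian.
L = 133.6373 + 2*-49.1568 = 35.3237


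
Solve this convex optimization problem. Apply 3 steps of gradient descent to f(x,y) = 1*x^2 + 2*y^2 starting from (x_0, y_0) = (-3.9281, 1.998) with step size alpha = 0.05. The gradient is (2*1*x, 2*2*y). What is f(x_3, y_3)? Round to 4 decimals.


Gradient descent on f(x,y) = 1*x^2 + 2*y^2.
Starting point: (-3.9281, 1.998), alpha = 0.05
Step 1: grad_x = 2*1*-3.9281 = -7.8562, grad_y = 2*2*1.998 = 7.992
  x_1 = -3.9281 - 0.05*-7.8562 = -3.5353
  y_1 = 1.998 - 0.05*7.992 = 1.5984
Step 2: grad_x = 2*1*-3.5353 = -7.0706, grad_y = 2*2*1.5984 = 6.3936
  x_2 = -3.5353 - 0.05*-7.0706 = -3.1818
  y_2 = 1.5984 - 0.05*6.3936 = 1.2787
Step 3: grad_x = 2*1*-3.1818 = -6.3635, grad_y = 2*2*1.2787 = 5.1149
  x_3 = -3.1818 - 0.05*-6.3635 = -2.8636
  y_3 = 1.2787 - 0.05*5.1149 = 1.023
f(-2.8636, 1.023) = 1*(-2.8636)^2 + 2*1.023^2 = 10.2931


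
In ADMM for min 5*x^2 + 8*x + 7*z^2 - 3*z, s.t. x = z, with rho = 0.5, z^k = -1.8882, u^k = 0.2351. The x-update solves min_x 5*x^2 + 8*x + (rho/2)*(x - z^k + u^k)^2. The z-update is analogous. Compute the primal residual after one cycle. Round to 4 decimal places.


ADMM iteration with rho = 0.5, z^k = -1.8882, u^k = 0.2351
Step 1: x-update.
Minimize 5*x^2 + 8*x + (0.5/2)*(x + 1.8882 + 0.2351)^2
FOC: (2*5 + 0.5)*x = -8 + 0.5*(-1.8882 - 0.2351)
x^{k+1} = -0.863
Step 2: z-update.
Minimize 7*z^2 - 3*z + (0.5/2)*(-0.863 - z + 0.2351)^2
FOC: (2*7 + 0.5)*z = 3 + 0.5*(-0.863 + 0.2351)
z^{k+1} = 0.1852
Step 3: u-update.
u^{k+1} = 0.2351 - 0.863 - 0.1852 = -0.8132
Step 4: Primal residual = |-0.863 - 0.1852| = 1.0483


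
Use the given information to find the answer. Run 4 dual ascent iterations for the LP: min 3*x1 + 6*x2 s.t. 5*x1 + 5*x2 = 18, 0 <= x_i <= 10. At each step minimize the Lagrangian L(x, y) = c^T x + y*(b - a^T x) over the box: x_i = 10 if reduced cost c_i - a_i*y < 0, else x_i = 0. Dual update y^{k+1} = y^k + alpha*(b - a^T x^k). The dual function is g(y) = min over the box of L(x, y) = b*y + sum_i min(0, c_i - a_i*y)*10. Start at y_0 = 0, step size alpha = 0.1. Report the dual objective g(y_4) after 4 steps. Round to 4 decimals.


Dual ascent for LP: min 3*x1 + 6*x2, 5*x1 + 5*x2 = 18, 0 <= x_i <= 10
Step 1: y^k = 0.0, reduced costs: (3.0, 6.0)
  x^k = (0.0, 0.0), subgradient = b - a^T x = 18.0
  y^{k+1} = 0.0 + 0.1*18.0 = 1.8
Step 2: y^k = 1.8, reduced costs: (-6.0, -3.0)
  x^k = (10.0, 10.0), subgradient = b - a^T x = -82.0
  y^{k+1} = 1.8 + 0.1*-82.0 = -6.4
Step 3: y^k = -6.4, reduced costs: (35.0, 38.0)
  x^k = (0.0, 0.0), subgradient = b - a^T x = 18.0
  y^{k+1} = -6.4 + 0.1*18.0 = -4.6
Step 4: y^k = -4.6, reduced costs: (26.0, 29.0)
  x^k = (0.0, 0.0), subgradient = b - a^T x = 18.0
  y^{k+1} = -4.6 + 0.1*18.0 = -2.8
Dual objective at y_4 = -2.8: reduced costs (17.0, 20.0), box minimizer x = (0.0, 0.0)
g(y_4) = b*y + (c1 - a1*y)*x1 + (c2 - a2*y)*x2 = 18*(-2.8) + 17.0*0.0 + 20.0*0.0 = -50.4 + 0.0 + 0.0 = -50.4


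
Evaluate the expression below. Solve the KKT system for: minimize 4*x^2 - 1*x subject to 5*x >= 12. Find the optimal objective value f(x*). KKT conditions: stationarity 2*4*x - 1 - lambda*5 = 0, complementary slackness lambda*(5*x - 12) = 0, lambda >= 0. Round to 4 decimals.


Step 1: Try lambda = 0 (constraint inactive).
x_unc = 1/(2*4) = 0.125
Check: 5*0.125 = 0.625 < 12 -- violated!
Step 2: Constraint must be active: 5*x = 12
x* = 12/5 = 2.4
lambda = (2*4*2.4 - 1)/5 = 3.64
Step 3: Compute optimal value.
f(x*) = 4*2.4^2 - 1*2.4 = 20.64


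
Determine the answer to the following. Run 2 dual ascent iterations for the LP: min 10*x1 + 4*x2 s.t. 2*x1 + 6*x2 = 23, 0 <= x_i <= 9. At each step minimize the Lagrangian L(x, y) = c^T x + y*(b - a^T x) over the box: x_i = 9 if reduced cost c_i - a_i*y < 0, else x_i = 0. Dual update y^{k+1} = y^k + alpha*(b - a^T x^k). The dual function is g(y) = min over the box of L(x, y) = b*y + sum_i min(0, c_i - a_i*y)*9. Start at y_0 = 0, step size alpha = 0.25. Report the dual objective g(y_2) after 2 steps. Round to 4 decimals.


Dual ascent for LP: min 10*x1 + 4*x2, 2*x1 + 6*x2 = 23, 0 <= x_i <= 9
Step 1: y^k = 0.0, reduced costs: (10.0, 4.0)
  x^k = (0.0, 0.0), subgradient = b - a^T x = 23.0
  y^{k+1} = 0.0 + 0.25*23.0 = 5.75
Step 2: y^k = 5.75, reduced costs: (-1.5, -30.5)
  x^k = (9.0, 9.0), subgradient = b - a^T x = -49.0
  y^{k+1} = 5.75 + 0.25*-49.0 = -6.5
Dual objective at y_2 = -6.5: reduced costs (23.0, 43.0), box minimizer x = (0.0, 0.0)
g(y_2) = b*y + (c1 - a1*y)*x1 + (c2 - a2*y)*x2 = 23*(-6.5) + 23.0*0.0 + 43.0*0.0 = -149.5 + 0.0 + 0.0 = -149.5


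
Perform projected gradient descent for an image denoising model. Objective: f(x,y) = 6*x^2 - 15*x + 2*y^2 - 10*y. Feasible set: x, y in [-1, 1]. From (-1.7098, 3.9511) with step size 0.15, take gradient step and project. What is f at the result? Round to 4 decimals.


Step 1: Compute gradient at (-1.7098, 3.9511).
grad_x = 2*6*-1.7098 - 15 = -35.5176
grad_y = 2*2*3.9511 - 10 = 5.8044
Step 2: Gradient step.
x_raw = -1.7098 - 0.15*-35.5176 = 3.6178
y_raw = 3.9511 - 0.15*5.8044 = 3.0804
Step 3: Project onto [-1, 1].
x_proj = clip(3.6178) = 1.0
y_proj = clip(3.0804) = 1.0
Step 4: Evaluate f.
f(1.0, 1.0) = -17.0


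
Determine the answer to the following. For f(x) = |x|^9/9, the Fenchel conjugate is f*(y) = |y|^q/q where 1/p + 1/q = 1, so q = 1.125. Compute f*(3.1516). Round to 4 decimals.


The conjugate exponent q satisfies 1/p + 1/q = 1.
p = 9, so q = 9/(9 - 1) = 1.125
|y|^q = 3.1516^1.125 = 3.6379
f*(3.1516) = 3.6379 / 1.125 = 3.2337


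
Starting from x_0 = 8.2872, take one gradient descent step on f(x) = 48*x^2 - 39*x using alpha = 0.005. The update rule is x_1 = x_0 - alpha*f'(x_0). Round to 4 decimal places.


We compute the gradient at x_0 and apply the update.
f'(x) = 96*x - 39
f'(8.2872) = 96*8.2872 - 39 = 756.5712
x_1 = 8.2872 - 0.005*756.5712 = 4.5043


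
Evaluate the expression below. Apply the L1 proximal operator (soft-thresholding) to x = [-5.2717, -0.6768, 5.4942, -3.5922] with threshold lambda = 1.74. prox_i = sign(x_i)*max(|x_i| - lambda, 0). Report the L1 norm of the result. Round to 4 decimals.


Soft-thresholding with lambda = 1.74:
prox(-5.2717) = sign(-5.2717)*max(|-5.2717| - 1.74, 0) = -3.5317
prox(-0.6768) = sign(-0.6768)*max(|-0.6768| - 1.74, 0) = 0.0
prox(5.4942) = sign(5.4942)*max(|5.4942| - 1.74, 0) = 3.7542
prox(-3.5922) = sign(-3.5922)*max(|-3.5922| - 1.74, 0) = -1.8522
prox(x) = [-3.5317, 0.0, 3.7542, -1.8522]
||prox(x)||_1 = 3.5317 + 0.0 + 3.7542 + 1.8522 = 9.1381


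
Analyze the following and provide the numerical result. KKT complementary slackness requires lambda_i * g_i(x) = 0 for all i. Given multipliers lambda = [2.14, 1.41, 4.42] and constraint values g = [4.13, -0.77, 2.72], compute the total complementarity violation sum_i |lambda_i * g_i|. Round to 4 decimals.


KKT complementary slackness check:
lambda_1 * g_1 = 2.14 * 4.13 = 8.8382
lambda_2 * g_2 = 1.41 * -0.77 = -1.0857
lambda_3 * g_3 = 4.42 * 2.72 = 12.0224
Total violation = 8.8382 + 1.0857 + 12.0224 = 21.9463


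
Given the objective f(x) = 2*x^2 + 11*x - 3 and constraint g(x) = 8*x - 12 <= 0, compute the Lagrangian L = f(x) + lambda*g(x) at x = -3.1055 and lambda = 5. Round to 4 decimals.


Step 1: Evaluate f(x).
f(-3.1055) = 2*(-3.1055)^2 + 11*(-3.1055) - 3 = -17.8722
Step 2: Evaluate g(x).
g(-3.1055) = 8*-3.1055 - 12 = -36.844
Step 3: Compute Lagrangian.
L = -17.8722 + 5*-36.844 = -202.0922


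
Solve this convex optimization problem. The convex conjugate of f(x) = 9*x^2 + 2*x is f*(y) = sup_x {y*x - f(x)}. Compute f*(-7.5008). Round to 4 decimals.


f*(y) = sup_x {y*x - a*x^2 - b*x} = sup_x {(y-b)*x - a*x^2}
FOC: (y - b) - 2a*x = 0 => x* = (y - b)/(2a)
x* = (-7.5008 - 2)/(2*9) = -0.5278
f*(-7.5008) = (y-b)^2/(4a) = (-7.5008 - 2)^2/(4*9)
= 90.2652/36 = 2.5074


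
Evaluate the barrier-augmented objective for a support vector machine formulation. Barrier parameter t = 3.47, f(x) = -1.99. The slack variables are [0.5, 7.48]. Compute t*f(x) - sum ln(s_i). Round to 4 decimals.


Step 1: Compute log-barrier.
ln values: [-0.6931, 2.0122]
phi = -(-0.6931 + 2.0122) = -1.3191
Step 2: Compute augmented objective.
t*f(x) = 3.47*-1.99 = -6.9053
Total = -6.9053 - 1.3191 = -8.2244


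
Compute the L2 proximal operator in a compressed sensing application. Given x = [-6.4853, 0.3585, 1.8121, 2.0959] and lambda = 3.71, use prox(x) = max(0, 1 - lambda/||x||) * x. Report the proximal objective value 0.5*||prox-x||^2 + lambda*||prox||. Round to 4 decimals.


Step 1: Compute ||x||.
||x|| = 7.0615
Step 2: Compute scaling factor.
scale = max(0, 1 - 3.71/7.0615) = 0.4746
Step 3: prox(x) = [-3.078, 0.1701, 0.86, 0.9947]
||prox(x)|| = 3.3515
Step 4: Proximal objective.
0.5*||prox-x||^2 = 6.8821
lambda*||prox|| = 12.4341
Total = 19.3159


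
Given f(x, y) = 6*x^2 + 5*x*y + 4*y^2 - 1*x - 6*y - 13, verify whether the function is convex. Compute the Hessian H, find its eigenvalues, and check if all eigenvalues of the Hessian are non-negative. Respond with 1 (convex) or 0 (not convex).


The Hessian of f(x,y) = 6*x^2 + 5*x*y + 4*y^2 - 1*x - 6*y - 13 is:
H = [[12, 5], [5, 8]]
Trace = 12 + 8 = 20
Determinant = 12*8 - (5)^2 = 71
Discriminant = (20)^2 - 4*71 = 116.0
Eigenvalues: lambda_1 = 4.6148, lambda_2 = 15.3852
The function is convex.

1


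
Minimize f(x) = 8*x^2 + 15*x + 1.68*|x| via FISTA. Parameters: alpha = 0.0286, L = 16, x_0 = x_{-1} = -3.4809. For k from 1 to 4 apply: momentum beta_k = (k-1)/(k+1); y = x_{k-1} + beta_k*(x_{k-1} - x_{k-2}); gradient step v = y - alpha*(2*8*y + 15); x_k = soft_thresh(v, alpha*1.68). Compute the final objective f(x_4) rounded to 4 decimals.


FISTA on f(x) = 8*x^2 + 15*x + 1.68*|x|
L = 16, alpha = 0.0286
Iteration 1: beta = 0.0, y = -3.4809 + 0.0*(-3.4809 + 3.4809) = -3.4809
  grad(y) = -40.6944, v = y - alpha*grad = -2.317
  prox(v) = soft_thresh(-2.317, 0.048) = -2.269
Iteration 2: beta = 0.3333, y = -2.269 + 0.3333*(-2.269 + 3.4809) = -1.865
  grad(y) = -14.8404, v = y - alpha*grad = -1.4406
  prox(v) = soft_thresh(-1.4406, 0.048) = -1.3925
Iteration 3: beta = 0.5, y = -1.3925 + 0.5*(-1.3925 + 2.269) = -0.9543
  grad(y) = -0.269, v = y - alpha*grad = -0.9466
  prox(v) = soft_thresh(-0.9466, 0.048) = -0.8986
Iteration 4: beta = 0.6, y = -0.8986 + 0.6*(-0.8986 + 1.3925) = -0.6022
  grad(y) = 5.3649, v = y - alpha*grad = -0.7556
  prox(v) = soft_thresh(-0.7556, 0.048) = -0.7076
f(x_4) = 8*(-0.7076)^2 + 15*(-0.7076) + 1.68*|-0.7076| = -5.4196


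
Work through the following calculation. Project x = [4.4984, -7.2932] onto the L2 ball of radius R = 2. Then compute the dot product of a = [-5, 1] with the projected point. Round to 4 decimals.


Step 1: Compute ||x|| (intermediates to 6 decimals).
||x|| = sqrt(4.4984^2 + (-7.2932)^2) = 8.568919
Step 2: Project.
Since ||x|| > R, scale = R/||x|| = 2/8.568919 = 0.233402, proj(x) = scale * x
proj(x) = [1.049936, -1.702247]
Step 3: Dot product.
a^T * proj(x) = -5*1.049936 + 1*(-1.702247) = -6.9519


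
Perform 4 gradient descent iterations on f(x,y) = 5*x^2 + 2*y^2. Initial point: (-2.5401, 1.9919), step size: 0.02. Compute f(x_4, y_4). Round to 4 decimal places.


Gradient descent on f(x,y) = 5*x^2 + 2*y^2.
Starting point: (-2.5401, 1.9919), alpha = 0.02
Step 1: grad_x = 2*5*-2.5401 = -25.401, grad_y = 2*2*1.9919 = 7.9676
  x_1 = -2.5401 - 0.02*-25.401 = -2.0321
  y_1 = 1.9919 - 0.02*7.9676 = 1.8325
Step 2: grad_x = 2*5*-2.0321 = -20.3208, grad_y = 2*2*1.8325 = 7.3302
  x_2 = -2.0321 - 0.02*-20.3208 = -1.6257
  y_2 = 1.8325 - 0.02*7.3302 = 1.6859
Step 3: grad_x = 2*5*-1.6257 = -16.2566, grad_y = 2*2*1.6859 = 6.7438
  x_3 = -1.6257 - 0.02*-16.2566 = -1.3005
  y_3 = 1.6859 - 0.02*6.7438 = 1.5511
Step 4: grad_x = 2*5*-1.3005 = -13.0053, grad_y = 2*2*1.5511 = 6.2043
  x_4 = -1.3005 - 0.02*-13.0053 = -1.0404
  y_4 = 1.5511 - 0.02*6.2043 = 1.427
f(-1.0404, 1.427) = 5*(-1.0404)^2 + 2*1.427^2 = 9.485


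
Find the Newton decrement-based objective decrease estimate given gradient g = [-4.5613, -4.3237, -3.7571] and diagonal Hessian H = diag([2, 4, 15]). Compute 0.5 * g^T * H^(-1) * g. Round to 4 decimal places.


Step 1: H is diagonal, so H^(-1) * g = [-2.2807, -1.0809, -0.2505].
Step 2: g^T H^(-1) g = sum_i g_i^2 / H_ii
  = (-4.5613)^2/2 + (-4.3237)^2/4 + (-3.7571)^2/15
  = 10.4027 + 4.6736 + 0.9411 = 16.0174
Step 3: Objective decrease = 0.5 * g^T H^(-1) g = 8.0087


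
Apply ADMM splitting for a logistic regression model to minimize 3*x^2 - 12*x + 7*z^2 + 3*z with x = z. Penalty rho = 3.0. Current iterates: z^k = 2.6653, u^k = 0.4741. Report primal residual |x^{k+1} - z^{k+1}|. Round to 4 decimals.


ADMM iteration with rho = 3.0, z^k = 2.6653, u^k = 0.4741
Step 1: x-update.
Minimize 3*x^2 - 12*x + (3.0/2)*(x - 2.6653 + 0.4741)^2
FOC: (2*3 + 3.0)*x = 12 + 3.0*(2.6653 - 0.4741)
x^{k+1} = 2.0637
Step 2: z-update.
Minimize 7*z^2 + 3*z + (3.0/2)*(2.0637 - z + 0.4741)^2
FOC: (2*7 + 3.0)*z = -3 + 3.0*(2.0637 + 0.4741)
z^{k+1} = 0.2714
Step 3: u-update.
u^{k+1} = 0.4741 + 2.0637 - 0.2714 = 2.2665
Step 4: Primal residual = |2.0637 - 0.2714| = 1.7924


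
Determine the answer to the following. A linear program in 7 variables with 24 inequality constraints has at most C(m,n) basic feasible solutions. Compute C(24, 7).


Each vertex corresponds to some choice of n active constraints out of m, so the number of vertices is at most C(m, n) = m! / (n!(m-n)!).
m = 24, n = 7
Numerator: 24 * 23 * 22 * 21 * 20 * 19 * 18
Denominator: 7! = 5040
C(24, 7) = 346104


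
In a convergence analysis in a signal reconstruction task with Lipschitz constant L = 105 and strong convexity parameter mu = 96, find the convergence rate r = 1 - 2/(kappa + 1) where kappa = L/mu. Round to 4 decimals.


Step 1: Compute the condition number.
kappa = L/mu = 105/96 = 1.0938
Step 2: Compute the convergence rate.
r = 1 - 2/(kappa + 1) = 1 - 2*mu/(L + mu) = (L - mu)/(L + mu) = 9/201 = 0.0448


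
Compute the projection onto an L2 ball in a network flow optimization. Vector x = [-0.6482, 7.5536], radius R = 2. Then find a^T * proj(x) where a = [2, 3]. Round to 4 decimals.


Step 1: Compute ||x|| (intermediates to 6 decimals).
||x|| = sqrt((-0.6482)^2 + 7.5536^2) = 7.581361
Step 2: Project.
Since ||x|| > R, scale = R/||x|| = 2/7.581361 = 0.263805, proj(x) = scale * x
proj(x) = [-0.170998, 1.992677]
Step 3: Dot product.
a^T * proj(x) = 2*(-0.170998) + 3*1.992677 = 5.636


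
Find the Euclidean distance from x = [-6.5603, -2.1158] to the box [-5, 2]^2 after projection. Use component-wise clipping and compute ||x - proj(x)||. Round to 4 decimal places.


Project each component onto [-5, 2].
clip(-6.5603) = -5.0, clip(-2.1158) = -2.1158
Projection = [-5.0, -2.1158]
Squared diffs: [2.4345, 0.0]
Distance = sqrt(2.4345) = 1.5603


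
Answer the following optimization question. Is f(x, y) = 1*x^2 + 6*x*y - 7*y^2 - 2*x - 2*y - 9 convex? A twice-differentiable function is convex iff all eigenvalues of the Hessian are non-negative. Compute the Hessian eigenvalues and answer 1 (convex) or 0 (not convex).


The Hessian of f(x,y) = 1*x^2 + 6*x*y - 7*y^2 - 2*x - 2*y - 9 is:
H = [[2, 6], [6, -14]]
Trace = 2 - 14 = -12
Determinant = 2*-14 - (6)^2 = -64
Discriminant = (-12)^2 - 4*-64 = 400.0
Eigenvalues: lambda_1 = -16.0, lambda_2 = 4.0
The function is not convex.

0


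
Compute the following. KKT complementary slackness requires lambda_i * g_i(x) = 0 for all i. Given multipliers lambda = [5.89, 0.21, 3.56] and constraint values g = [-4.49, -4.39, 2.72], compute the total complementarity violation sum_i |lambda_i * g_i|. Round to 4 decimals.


KKT complementary slackness check:
lambda_1 * g_1 = 5.89 * -4.49 = -26.4461
lambda_2 * g_2 = 0.21 * -4.39 = -0.9219
lambda_3 * g_3 = 3.56 * 2.72 = 9.6832
Total violation = 26.4461 + 0.9219 + 9.6832 = 37.0512


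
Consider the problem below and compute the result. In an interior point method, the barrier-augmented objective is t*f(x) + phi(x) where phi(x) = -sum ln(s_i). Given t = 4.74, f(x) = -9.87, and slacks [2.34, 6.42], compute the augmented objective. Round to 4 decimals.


Step 1: Compute log-barrier.
ln values: [0.8502, 1.8594]
phi = -(0.8502 + 1.8594) = -2.7096
Step 2: Compute augmented objective.
t*f(x) = 4.74*-9.87 = -46.7838
Total = -46.7838 - 2.7096 = -49.4934


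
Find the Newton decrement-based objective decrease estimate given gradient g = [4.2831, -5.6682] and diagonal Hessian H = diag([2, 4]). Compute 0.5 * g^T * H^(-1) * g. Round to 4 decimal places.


Step 1: H is diagonal, so H^(-1) * g = [2.1416, -1.4171].
Step 2: g^T H^(-1) g = sum_i g_i^2 / H_ii
  = (4.2831)^2/2 + (-5.6682)^2/4
  = 9.1725 + 8.0321 = 17.2046
Step 3: Objective decrease = 0.5 * g^T H^(-1) g = 8.6023


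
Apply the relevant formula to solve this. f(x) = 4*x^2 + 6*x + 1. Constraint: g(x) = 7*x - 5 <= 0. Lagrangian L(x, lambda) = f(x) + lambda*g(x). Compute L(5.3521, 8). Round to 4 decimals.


Step 1: Evaluate f(x).
f(5.3521) = 4*5.3521^2 + 6*5.3521 + 1 = 147.6925
Step 2: Evaluate g(x).
g(5.3521) = 7*5.3521 - 5 = 32.4647
Step 3: Compute Lagrangian.
L = 147.6925 + 8*32.4647 = 407.4101


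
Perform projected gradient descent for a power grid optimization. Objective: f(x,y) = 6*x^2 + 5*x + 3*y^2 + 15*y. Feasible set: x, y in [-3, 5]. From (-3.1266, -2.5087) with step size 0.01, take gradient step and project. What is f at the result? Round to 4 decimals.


Step 1: Compute gradient at (-3.1266, -2.5087).
grad_x = 2*6*-3.1266 + 5 = -32.5192
grad_y = 2*3*-2.5087 + 15 = -0.0522
Step 2: Gradient step.
x_raw = -3.1266 - 0.01*-32.5192 = -2.8014
y_raw = -2.5087 - 0.01*-0.0522 = -2.5082
Step 3: Project onto [-3, 5].
x_proj = clip(-2.8014) = -2.8014
y_proj = clip(-2.5082) = -2.5082
Step 4: Evaluate f.
f(-2.8014, -2.5082) = 14.3305


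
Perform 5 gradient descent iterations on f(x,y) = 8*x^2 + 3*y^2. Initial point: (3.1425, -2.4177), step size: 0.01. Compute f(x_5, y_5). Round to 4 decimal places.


Gradient descent on f(x,y) = 8*x^2 + 3*y^2.
Starting point: (3.1425, -2.4177), alpha = 0.01
Step 1: grad_x = 2*8*3.1425 = 50.28, grad_y = 2*3*-2.4177 = -14.5062
  x_1 = 3.1425 - 0.01*50.28 = 2.6397
  y_1 = -2.4177 - 0.01*-14.5062 = -2.2726
Step 2: grad_x = 2*8*2.6397 = 42.2352, grad_y = 2*3*-2.2726 = -13.6358
  x_2 = 2.6397 - 0.01*42.2352 = 2.2173
  y_2 = -2.2726 - 0.01*-13.6358 = -2.1363
Step 3: grad_x = 2*8*2.2173 = 35.4776, grad_y = 2*3*-2.1363 = -12.8177
  x_3 = 2.2173 - 0.01*35.4776 = 1.8626
  y_3 = -2.1363 - 0.01*-12.8177 = -2.0081
Step 4: grad_x = 2*8*1.8626 = 29.8012, grad_y = 2*3*-2.0081 = -12.0486
  x_4 = 1.8626 - 0.01*29.8012 = 1.5646
  y_4 = -2.0081 - 0.01*-12.0486 = -1.8876
Step 5: grad_x = 2*8*1.5646 = 25.033, grad_y = 2*3*-1.8876 = -11.3257
  x_5 = 1.5646 - 0.01*25.033 = 1.3142
  y_5 = -1.8876 - 0.01*-11.3257 = -1.7744
f(1.3142, -1.7744) = 8*1.3142^2 + 3*(-1.7744)^2 = 23.2627


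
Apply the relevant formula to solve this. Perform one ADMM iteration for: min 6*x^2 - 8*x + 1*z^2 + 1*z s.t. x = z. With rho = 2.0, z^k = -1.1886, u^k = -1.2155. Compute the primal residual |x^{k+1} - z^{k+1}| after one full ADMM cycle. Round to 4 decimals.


ADMM iteration with rho = 2.0, z^k = -1.1886, u^k = -1.2155
Step 1: x-update.
Minimize 6*x^2 - 8*x + (2.0/2)*(x + 1.1886 - 1.2155)^2
FOC: (2*6 + 2.0)*x = 8 + 2.0*(-1.1886 + 1.2155)
x^{k+1} = 0.5753
Step 2: z-update.
Minimize 1*z^2 + 1*z + (2.0/2)*(0.5753 - z - 1.2155)^2
FOC: (2*1 + 2.0)*z = -1 + 2.0*(0.5753 - 1.2155)
z^{k+1} = -0.5701
Step 3: u-update.
u^{k+1} = -1.2155 + 0.5753 + 0.5701 = -0.0701
Step 4: Primal residual = |0.5753 + 0.5701| = 1.1454


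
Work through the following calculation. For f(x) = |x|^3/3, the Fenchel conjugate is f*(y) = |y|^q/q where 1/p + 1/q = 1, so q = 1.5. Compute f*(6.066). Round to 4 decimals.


The conjugate exponent q satisfies 1/p + 1/q = 1.
p = 3, so q = 3/(3 - 1) = 1.5
|y|^q = 6.066^1.5 = 14.9401
f*(6.066) = 14.9401 / 1.5 = 9.9601


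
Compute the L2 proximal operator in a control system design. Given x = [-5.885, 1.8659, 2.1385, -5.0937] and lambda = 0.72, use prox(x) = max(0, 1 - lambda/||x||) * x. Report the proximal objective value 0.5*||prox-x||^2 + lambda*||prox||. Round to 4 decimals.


Step 1: Compute ||x||.
||x|| = 8.2846
Step 2: Compute scaling factor.
scale = max(0, 1 - 0.72/8.2846) = 0.9131
Step 3: prox(x) = [-5.3735, 1.7037, 1.9526, -4.651]
||prox(x)|| = 7.5646
Step 4: Proximal objective.
0.5*||prox-x||^2 = 0.2592
lambda*||prox|| = 5.4465
Total = 5.7057


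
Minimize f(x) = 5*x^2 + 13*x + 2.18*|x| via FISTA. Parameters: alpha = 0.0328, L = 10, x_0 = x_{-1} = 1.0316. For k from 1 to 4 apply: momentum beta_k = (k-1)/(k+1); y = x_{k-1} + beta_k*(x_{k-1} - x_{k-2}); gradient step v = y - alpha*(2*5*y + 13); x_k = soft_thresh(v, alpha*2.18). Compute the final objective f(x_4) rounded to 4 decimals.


FISTA on f(x) = 5*x^2 + 13*x + 2.18*|x|
L = 10, alpha = 0.0328
Iteration 1: beta = 0.0, y = 1.0316 + 0.0*(1.0316 - 1.0316) = 1.0316
  grad(y) = 23.316, v = y - alpha*grad = 0.2668
  prox(v) = soft_thresh(0.2668, 0.0715) = 0.1953
Iteration 2: beta = 0.3333, y = 0.1953 + 0.3333*(0.1953 - 1.0316) = -0.0834
  grad(y) = 12.1657, v = y - alpha*grad = -0.4825
  prox(v) = soft_thresh(-0.4825, 0.0715) = -0.411
Iteration 3: beta = 0.5, y = -0.411 + 0.5*(-0.411 - 0.1953) = -0.7141
  grad(y) = 5.859, v = y - alpha*grad = -0.9063
  prox(v) = soft_thresh(-0.9063, 0.0715) = -0.8348
Iteration 4: beta = 0.6, y = -0.8348 + 0.6*(-0.8348 + 0.411) = -1.0891
  grad(y) = 2.1094, v = y - alpha*grad = -1.1582
  prox(v) = soft_thresh(-1.1582, 0.0715) = -1.0867
f(x_4) = 5*(-1.0867)^2 + 13*(-1.0867) + 2.18*|-1.0867| = -5.8535


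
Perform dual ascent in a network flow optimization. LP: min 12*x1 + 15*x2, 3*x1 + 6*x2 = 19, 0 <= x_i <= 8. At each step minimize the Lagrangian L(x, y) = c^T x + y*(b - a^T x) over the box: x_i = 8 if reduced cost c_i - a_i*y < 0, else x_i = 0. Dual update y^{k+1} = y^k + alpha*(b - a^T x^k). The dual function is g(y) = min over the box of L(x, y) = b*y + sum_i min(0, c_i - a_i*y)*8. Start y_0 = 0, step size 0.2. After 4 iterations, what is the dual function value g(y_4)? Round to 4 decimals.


Dual ascent for LP: min 12*x1 + 15*x2, 3*x1 + 6*x2 = 19, 0 <= x_i <= 8
Step 1: y^k = 0.0, reduced costs: (12.0, 15.0)
  x^k = (0.0, 0.0), subgradient = b - a^T x = 19.0
  y^{k+1} = 0.0 + 0.2*19.0 = 3.8
Step 2: y^k = 3.8, reduced costs: (0.6, -7.8)
  x^k = (0.0, 8.0), subgradient = b - a^T x = -29.0
  y^{k+1} = 3.8 + 0.2*-29.0 = -2.0
Step 3: y^k = -2.0, reduced costs: (18.0, 27.0)
  x^k = (0.0, 0.0), subgradient = b - a^T x = 19.0
  y^{k+1} = -2.0 + 0.2*19.0 = 1.8
Step 4: y^k = 1.8, reduced costs: (6.6, 4.2)
  x^k = (0.0, 0.0), subgradient = b - a^T x = 19.0
  y^{k+1} = 1.8 + 0.2*19.0 = 5.6
Dual objective at y_4 = 5.6: reduced costs (-4.8, -18.6), box minimizer x = (8.0, 8.0)
g(y_4) = b*y + (c1 - a1*y)*x1 + (c2 - a2*y)*x2 = 19*5.6 + (-4.8)*8.0 + (-18.6)*8.0 = 106.4 - 38.4 - 148.8 = -80.8


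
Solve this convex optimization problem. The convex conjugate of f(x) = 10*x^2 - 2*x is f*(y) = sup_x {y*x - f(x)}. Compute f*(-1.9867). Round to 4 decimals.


f*(y) = sup_x {y*x - a*x^2 - b*x} = sup_x {(y-b)*x - a*x^2}
FOC: (y - b) - 2a*x = 0 => x* = (y - b)/(2a)
x* = (-1.9867 + 2)/(2*10) = 0.0007
f*(-1.9867) = (y-b)^2/(4a) = (-1.9867 + 2)^2/(4*10)
= 0.0002/40 = 0.0


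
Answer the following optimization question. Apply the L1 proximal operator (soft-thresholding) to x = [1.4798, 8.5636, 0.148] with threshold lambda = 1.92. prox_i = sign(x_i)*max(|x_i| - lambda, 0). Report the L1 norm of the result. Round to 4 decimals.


Soft-thresholding with lambda = 1.92:
prox(1.4798) = sign(1.4798)*max(|1.4798| - 1.92, 0) = 0.0
prox(8.5636) = sign(8.5636)*max(|8.5636| - 1.92, 0) = 6.6436
prox(0.148) = sign(0.148)*max(|0.148| - 1.92, 0) = 0.0
prox(x) = [0.0, 6.6436, 0.0]
||prox(x)||_1 = 0.0 + 6.6436 + 0.0 = 6.6436


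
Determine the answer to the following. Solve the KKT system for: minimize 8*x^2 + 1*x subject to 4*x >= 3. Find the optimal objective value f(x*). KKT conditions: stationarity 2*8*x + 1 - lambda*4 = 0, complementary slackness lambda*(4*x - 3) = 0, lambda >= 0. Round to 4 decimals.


Step 1: Try lambda = 0 (constraint inactive).
x_unc = -1/(2*8) = -0.0625
Check: 4*-0.0625 = -0.25 < 3 -- violated!
Step 2: Constraint must be active: 4*x = 3
x* = 3/4 = 0.75
lambda = (2*8*0.75 + 1)/4 = 3.25
Step 3: Compute optimal value.
f(x*) = 8*0.75^2 + 1*0.75 = 5.25


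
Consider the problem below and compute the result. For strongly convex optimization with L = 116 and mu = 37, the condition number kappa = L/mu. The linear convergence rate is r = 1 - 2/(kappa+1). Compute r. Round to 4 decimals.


Step 1: Compute the condition number.
kappa = L/mu = 116/37 = 3.1351
Step 2: Compute the convergence rate.
r = 1 - 2/(kappa + 1) = 1 - 2*mu/(L + mu) = (L - mu)/(L + mu) = 79/153 = 0.5163


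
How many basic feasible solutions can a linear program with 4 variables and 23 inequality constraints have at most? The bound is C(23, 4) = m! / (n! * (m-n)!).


Each vertex corresponds to some choice of n active constraints out of m, so the number of vertices is at most C(m, n) = m! / (n!(m-n)!).
m = 23, n = 4
Numerator: 23 * 22 * 21 * 20
Denominator: 4! = 24
C(23, 4) = 8855


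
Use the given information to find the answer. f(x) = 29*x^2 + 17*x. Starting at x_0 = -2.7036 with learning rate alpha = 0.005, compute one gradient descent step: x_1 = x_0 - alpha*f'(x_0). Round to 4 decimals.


We compute the gradient at x_0 and apply the update.
f'(x) = 58*x + 17
f'(-2.7036) = 58*-2.7036 + 17 = -139.8088
x_1 = -2.7036 - 0.005*-139.8088 = -2.0046


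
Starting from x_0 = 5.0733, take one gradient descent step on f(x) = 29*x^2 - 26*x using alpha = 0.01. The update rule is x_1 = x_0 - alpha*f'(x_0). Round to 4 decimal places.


We compute the gradient at x_0 and apply the update.
f'(x) = 58*x - 26
f'(5.0733) = 58*5.0733 - 26 = 268.2514
x_1 = 5.0733 - 0.01*268.2514 = 2.3908


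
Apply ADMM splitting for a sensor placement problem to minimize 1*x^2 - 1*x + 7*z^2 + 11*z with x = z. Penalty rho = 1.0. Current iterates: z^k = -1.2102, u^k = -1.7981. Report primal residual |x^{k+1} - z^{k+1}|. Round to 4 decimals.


ADMM iteration with rho = 1.0, z^k = -1.2102, u^k = -1.7981
Step 1: x-update.
Minimize 1*x^2 - 1*x + (1.0/2)*(x + 1.2102 - 1.7981)^2
FOC: (2*1 + 1.0)*x = 1 + 1.0*(-1.2102 + 1.7981)
x^{k+1} = 0.5293
Step 2: z-update.
Minimize 7*z^2 + 11*z + (1.0/2)*(0.5293 - z - 1.7981)^2
FOC: (2*7 + 1.0)*z = -11 + 1.0*(0.5293 - 1.7981)
z^{k+1} = -0.8179
Step 3: u-update.
u^{k+1} = -1.7981 + 0.5293 + 0.8179 = -0.4509
Step 4: Primal residual = |0.5293 + 0.8179| = 1.3472


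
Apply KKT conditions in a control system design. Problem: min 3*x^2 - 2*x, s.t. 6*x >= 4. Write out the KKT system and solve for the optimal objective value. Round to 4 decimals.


Step 1: Try lambda = 0 (constraint inactive).
x_unc = 2/(2*3) = 0.3333
Check: 6*0.3333 = 1.9998 < 4 -- violated!
Step 2: Constraint must be active: 6*x = 4
x* = 4/6 = 2/3 = 0.6667 (rounded; the exact value 2/3 is used below)
lambda = (2*3*(2/3) - 2)/6 = 0.3333
Step 3: Compute optimal value.
f(x*) = 3*(2/3)^2 - 2*(2/3) = 0.0


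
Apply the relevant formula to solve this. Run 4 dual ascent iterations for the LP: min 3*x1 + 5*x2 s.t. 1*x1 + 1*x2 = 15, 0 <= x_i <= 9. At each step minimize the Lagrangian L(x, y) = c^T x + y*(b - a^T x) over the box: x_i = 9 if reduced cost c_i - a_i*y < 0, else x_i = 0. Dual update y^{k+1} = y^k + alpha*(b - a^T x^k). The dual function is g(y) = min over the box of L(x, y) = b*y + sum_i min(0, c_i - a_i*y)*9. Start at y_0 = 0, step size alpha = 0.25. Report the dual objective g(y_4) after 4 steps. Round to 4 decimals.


Dual ascent for LP: min 3*x1 + 5*x2, 1*x1 + 1*x2 = 15, 0 <= x_i <= 9
Step 1: y^k = 0.0, reduced costs: (3.0, 5.0)
  x^k = (0.0, 0.0), subgradient = b - a^T x = 15.0
  y^{k+1} = 0.0 + 0.25*15.0 = 3.75
Step 2: y^k = 3.75, reduced costs: (-0.75, 1.25)
  x^k = (9.0, 0.0), subgradient = b - a^T x = 6.0
  y^{k+1} = 3.75 + 0.25*6.0 = 5.25
Step 3: y^k = 5.25, reduced costs: (-2.25, -0.25)
  x^k = (9.0, 9.0), subgradient = b - a^T x = -3.0
  y^{k+1} = 5.25 + 0.25*-3.0 = 4.5
Step 4: y^k = 4.5, reduced costs: (-1.5, 0.5)
  x^k = (9.0, 0.0), subgradient = b - a^T x = 6.0
  y^{k+1} = 4.5 + 0.25*6.0 = 6.0
Dual objective at y_4 = 6.0: reduced costs (-3.0, -1.0), box minimizer x = (9.0, 9.0)
g(y_4) = b*y + (c1 - a1*y)*x1 + (c2 - a2*y)*x2 = 15*6.0 + (-3.0)*9.0 + (-1.0)*9.0 = 90.0 - 27.0 - 9.0 = 54.0
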